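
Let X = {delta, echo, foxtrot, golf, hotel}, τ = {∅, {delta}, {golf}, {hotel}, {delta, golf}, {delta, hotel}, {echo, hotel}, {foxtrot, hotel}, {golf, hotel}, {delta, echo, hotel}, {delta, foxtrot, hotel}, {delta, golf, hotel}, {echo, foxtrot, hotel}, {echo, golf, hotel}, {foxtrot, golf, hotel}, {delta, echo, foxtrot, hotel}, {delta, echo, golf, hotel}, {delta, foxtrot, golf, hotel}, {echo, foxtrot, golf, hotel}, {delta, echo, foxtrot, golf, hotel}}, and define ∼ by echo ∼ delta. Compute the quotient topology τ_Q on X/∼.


X/∼ = {[delta=echo], [foxtrot], [golf], [hotel]}; |τ_Q| = 10.

Equivalence classes: [delta=echo], [foxtrot], [golf], [hotel].
Quotient map π: X → X/∼ sends delta ↦ [delta=echo], echo ↦ [delta=echo], foxtrot ↦ [foxtrot], golf ↦ [golf], hotel ↦ [hotel].
For each subset V ⊆ X/∼, compute π^{-1}(V) ⊆ X and check whether π^{-1}(V) ∈ τ. V is open in τ_Q iff π^{-1}(V) ∈ τ.
  V = {}: π^{-1}(V) = ∅ ∈ τ ✓.
  V = {[delta=echo]}: π^{-1}(V) = {delta, echo} ∉ τ ✗.
  V = {[foxtrot]}: π^{-1}(V) = {foxtrot} ∉ τ ✗.
  V = {[delta=echo], [foxtrot]}: π^{-1}(V) = {delta, echo, foxtrot} ∉ τ ✗.
  V = {[golf]}: π^{-1}(V) = {golf} ∈ τ ✓.
  V = {[delta=echo], [golf]}: π^{-1}(V) = {delta, echo, golf} ∉ τ ✗.
  V = {[foxtrot], [golf]}: π^{-1}(V) = {foxtrot, golf} ∉ τ ✗.
  V = {[delta=echo], [foxtrot], [golf]}: π^{-1}(V) = {delta, echo, foxtrot, golf} ∉ τ ✗.
  V = {[hotel]}: π^{-1}(V) = {hotel} ∈ τ ✓.
  V = {[delta=echo], [hotel]}: π^{-1}(V) = {delta, echo, hotel} ∈ τ ✓.
  V = {[foxtrot], [hotel]}: π^{-1}(V) = {foxtrot, hotel} ∈ τ ✓.
  V = {[delta=echo], [foxtrot], [hotel]}: π^{-1}(V) = {delta, echo, foxtrot, hotel} ∈ τ ✓.
  V = {[golf], [hotel]}: π^{-1}(V) = {golf, hotel} ∈ τ ✓.
  V = {[delta=echo], [golf], [hotel]}: π^{-1}(V) = {delta, echo, golf, hotel} ∈ τ ✓.
  V = {[foxtrot], [golf], [hotel]}: π^{-1}(V) = {foxtrot, golf, hotel} ∈ τ ✓.
  V = {[delta=echo], [foxtrot], [golf], [hotel]}: π^{-1}(V) = {delta, echo, foxtrot, golf, hotel} ∈ τ ✓.
Open sets in the quotient: τ_Q = {{}, {[golf]}, {[hotel]}, {[delta=echo], [hotel]}, {[foxtrot], [hotel]}, {[delta=echo], [foxtrot], [hotel]}, {[golf], [hotel]}, {[delta=echo], [golf], [hotel]}, {[foxtrot], [golf], [hotel]}, {[delta=echo], [foxtrot], [golf], [hotel]}} (10 elements).


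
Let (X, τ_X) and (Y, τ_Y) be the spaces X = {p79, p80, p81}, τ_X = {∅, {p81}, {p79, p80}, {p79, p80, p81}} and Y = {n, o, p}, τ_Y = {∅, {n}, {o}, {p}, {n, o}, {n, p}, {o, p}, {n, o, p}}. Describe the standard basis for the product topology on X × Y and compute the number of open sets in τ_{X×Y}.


Basis B = {∅ × ∅, {p81} × {n}, {p81} × {o}, {p81} × {p}, {p79, p80} × {n}, {p79, p80} × {o}, {p79, p80} × {p}, {p81} × {n, o}, {p81} × {n, p}, {p81} × {o, p}, {p79, p80, p81} × {n}, {p79, p80, p81} × {o}, {p79, p80, p81} × {p}, {p81} × {n, o, p}, {p79, p80} × {n, o}, {p79, p80} × {n, p}, {p79, p80} × {o, p}, {p79, p80} × {n, o, p}, {p79, p80, p81} × {n, o}, {p79, p80, p81} × {n, p}, {p79, p80, p81} × {o, p}, {p79, p80, p81} × {n, o, p}}; |τ_{X×Y}| = 64.

Enumerate products U × V with U ∈ τ_X, V ∈ τ_Y (deduplicated):
  ∅ × ∅ = {} (∅)
  {p81} × {n} = {(p81,n)}
  {p81} × {o} = {(p81,o)}
  {p81} × {p} = {(p81,p)}
  {p79, p80} × {n} = {(p79,n), (p80,n)}
  {p79, p80} × {o} = {(p79,o), (p80,o)}
  {p79, p80} × {p} = {(p79,p), (p80,p)}
  {p81} × {n, o} = {(p81,n), (p81,o)}
  {p81} × {n, p} = {(p81,n), (p81,p)}
  {p81} × {o, p} = {(p81,o), (p81,p)}
  {p79, p80, p81} × {n} = {(p79,n), (p80,n), (p81,n)}
  {p79, p80, p81} × {o} = {(p79,o), (p80,o), (p81,o)}
  {p79, p80, p81} × {p} = {(p79,p), (p80,p), (p81,p)}
  {p81} × {n, o, p} = {(p81,n), (p81,o), (p81,p)}
  {p79, p80} × {n, o} = {(p79,n), (p79,o), (p80,n), (p80,o)}
  {p79, p80} × {n, p} = {(p79,n), (p79,p), (p80,n), (p80,p)}
  {p79, p80} × {o, p} = {(p79,o), (p79,p), (p80,o), (p80,p)}
  {p79, p80} × {n, o, p} = {(p79,n), (p79,o), (p79,p), (p80,n), (p80,o), (p80,p)}
  {p79, p80, p81} × {n, o} = {(p79,n), (p79,o), (p80,n), (p80,o), (p81,n), (p81,o)}
  {p79, p80, p81} × {n, p} = {(p79,n), (p79,p), (p80,n), (p80,p), (p81,n), (p81,p)}
  {p79, p80, p81} × {o, p} = {(p79,o), (p79,p), (p80,o), (p80,p), (p81,o), (p81,p)}
  {p79, p80, p81} × {n, o, p} = {(p79,n), (p79,o), (p79,p), (p80,n), (p80,o), (p80,p), (p81,n), (p81,o), (p81,p)}
These 22 distinct sets form the basis B.
Close under arbitrary unions to get τ_{X×Y}; counting gives |τ_{X×Y}| = 64.


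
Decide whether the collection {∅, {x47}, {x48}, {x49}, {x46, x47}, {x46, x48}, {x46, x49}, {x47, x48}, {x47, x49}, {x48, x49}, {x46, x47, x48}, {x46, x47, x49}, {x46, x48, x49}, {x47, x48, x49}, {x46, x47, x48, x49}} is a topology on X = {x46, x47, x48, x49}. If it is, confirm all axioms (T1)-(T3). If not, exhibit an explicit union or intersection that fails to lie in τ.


τ is NOT a topology on X.

Axiom (T1): ∅ ∈ τ? Yes; X ∈ τ? Yes.
Axiom (T2/T3): check pairwise unions and intersections of members of τ.
Counterexample for (T3): {x46, x47} ∩ {x46, x48} = {x46} ∉ τ. Therefore τ is NOT a topology.


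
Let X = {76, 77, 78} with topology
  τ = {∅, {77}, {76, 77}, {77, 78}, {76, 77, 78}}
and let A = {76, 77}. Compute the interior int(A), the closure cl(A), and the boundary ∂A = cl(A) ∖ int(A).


int(A) = {76, 77}, cl(A) = {76, 77, 78}, ∂A = {78}.

Closed sets in (X, τ) are complements of opens:
  closed(X, τ) = {∅, {76}, {78}, {76, 78}, {76, 77, 78}}.
int(A) = ⋃ {U ∈ τ : U ⊆ A}. Opens contained in A: ∅, {77}, {76, 77}.
Taking the union of these: int(A) = {76, 77}.
cl(A) = ⋂ {C closed : A ⊆ C}. Closed sets containing A: {76, 77, 78}.
Intersecting these: cl(A) = {76, 77, 78}.
∂A = cl(A) ∖ int(A) = {76, 77, 78} ∖ {76, 77} = {78}.


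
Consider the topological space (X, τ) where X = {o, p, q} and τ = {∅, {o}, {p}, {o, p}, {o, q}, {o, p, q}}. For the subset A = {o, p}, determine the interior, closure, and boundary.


int(A) = {o, p}, cl(A) = {o, p, q}, ∂A = {q}.

Closed sets in (X, τ) are complements of opens:
  closed(X, τ) = {∅, {p}, {q}, {o, q}, {p, q}, {o, p, q}}.
int(A) = ⋃ {U ∈ τ : U ⊆ A}. Opens contained in A: ∅, {o}, {p}, {o, p}.
Taking the union of these: int(A) = {o, p}.
cl(A) = ⋂ {C closed : A ⊆ C}. Closed sets containing A: {o, p, q}.
Intersecting these: cl(A) = {o, p, q}.
∂A = cl(A) ∖ int(A) = {o, p, q} ∖ {o, p} = {q}.


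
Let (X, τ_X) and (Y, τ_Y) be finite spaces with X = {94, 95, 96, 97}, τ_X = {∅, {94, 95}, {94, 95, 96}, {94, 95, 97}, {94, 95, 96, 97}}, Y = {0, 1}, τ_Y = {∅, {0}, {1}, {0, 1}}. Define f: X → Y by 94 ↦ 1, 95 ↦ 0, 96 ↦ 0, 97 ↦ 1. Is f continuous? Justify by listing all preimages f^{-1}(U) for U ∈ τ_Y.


f is NOT continuous.

Compute f^{-1}(U) for each U ∈ τ_Y:
  U = ∅: f^{-1}(U) = ∅ ∈ τ_X ✓.
  U = {0}: f^{-1}(U) = {95, 96} ∉ τ_X ✗.
  U = {1}: f^{-1}(U) = {94, 97} ∉ τ_X ✗.
  U = {0, 1}: f^{-1}(U) = {94, 95, 96, 97} ∈ τ_X ✓.
Found U = {0} with f^{-1}(U) = {95, 96} not in τ_X. Therefore f is NOT continuous.


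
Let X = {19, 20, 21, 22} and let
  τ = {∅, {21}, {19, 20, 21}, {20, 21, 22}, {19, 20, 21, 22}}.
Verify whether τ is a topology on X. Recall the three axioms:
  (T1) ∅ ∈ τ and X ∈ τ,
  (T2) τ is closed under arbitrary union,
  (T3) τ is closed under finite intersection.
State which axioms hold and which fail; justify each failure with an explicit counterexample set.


τ is NOT a topology on X.

Axiom (T1): ∅ ∈ τ? Yes; X ∈ τ? Yes.
Axiom (T2/T3): check pairwise unions and intersections of members of τ.
Counterexample for (T3): {19, 20, 21} ∩ {20, 21, 22} = {20, 21} ∉ τ. Therefore τ is NOT a topology.


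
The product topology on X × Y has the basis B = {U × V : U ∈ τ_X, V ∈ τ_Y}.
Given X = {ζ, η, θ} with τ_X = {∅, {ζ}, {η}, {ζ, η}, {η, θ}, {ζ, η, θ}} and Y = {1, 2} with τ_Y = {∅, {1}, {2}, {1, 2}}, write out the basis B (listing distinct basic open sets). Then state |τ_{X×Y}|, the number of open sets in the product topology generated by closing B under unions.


Basis B = {∅ × ∅, {ζ} × {1}, {ζ} × {2}, {η} × {1}, {η} × {2}, {ζ} × {1, 2}, {ζ, η} × {1}, {ζ, η} × {2}, {η} × {1, 2}, {η, θ} × {1}, {η, θ} × {2}, {ζ, η, θ} × {1}, {ζ, η, θ} × {2}, {ζ, η} × {1, 2}, {η, θ} × {1, 2}, {ζ, η, θ} × {1, 2}}; |τ_{X×Y}| = 36.

Enumerate products U × V with U ∈ τ_X, V ∈ τ_Y (deduplicated):
  ∅ × ∅ = {} (∅)
  {ζ} × {1} = {(ζ,1)}
  {ζ} × {2} = {(ζ,2)}
  {η} × {1} = {(η,1)}
  {η} × {2} = {(η,2)}
  {ζ} × {1, 2} = {(ζ,1), (ζ,2)}
  {ζ, η} × {1} = {(ζ,1), (η,1)}
  {ζ, η} × {2} = {(ζ,2), (η,2)}
  {η} × {1, 2} = {(η,1), (η,2)}
  {η, θ} × {1} = {(η,1), (θ,1)}
  {η, θ} × {2} = {(η,2), (θ,2)}
  {ζ, η, θ} × {1} = {(ζ,1), (η,1), (θ,1)}
  {ζ, η, θ} × {2} = {(ζ,2), (η,2), (θ,2)}
  {ζ, η} × {1, 2} = {(ζ,1), (ζ,2), (η,1), (η,2)}
  {η, θ} × {1, 2} = {(η,1), (η,2), (θ,1), (θ,2)}
  {ζ, η, θ} × {1, 2} = {(ζ,1), (ζ,2), (η,1), (η,2), (θ,1), (θ,2)}
These 16 distinct sets form the basis B.
Close under arbitrary unions to get τ_{X×Y}; counting gives |τ_{X×Y}| = 36.


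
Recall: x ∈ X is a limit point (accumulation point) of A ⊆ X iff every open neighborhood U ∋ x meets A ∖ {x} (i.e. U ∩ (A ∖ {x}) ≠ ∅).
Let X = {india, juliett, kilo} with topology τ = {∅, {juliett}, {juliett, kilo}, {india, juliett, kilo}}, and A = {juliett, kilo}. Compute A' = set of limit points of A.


A' = {india, kilo}

For each x ∈ X, list the open sets U ∈ τ with x ∈ U, then check whether U ∩ (A ∖ {x}) ≠ ∅ for every such U.
  x = india: opens ∋ x are {india, juliett, kilo}; each meets A ∖ {india}, so x IS a limit point.
  x = juliett: open {juliett} ∋ x has {juliett} ∩ (A ∖ {juliett}) = ∅, so x is NOT a limit point.
  x = kilo: opens ∋ x are {juliett, kilo}, {india, juliett, kilo}; each meets A ∖ {kilo}, so x IS a limit point.
Collecting: A' = {india, kilo}.


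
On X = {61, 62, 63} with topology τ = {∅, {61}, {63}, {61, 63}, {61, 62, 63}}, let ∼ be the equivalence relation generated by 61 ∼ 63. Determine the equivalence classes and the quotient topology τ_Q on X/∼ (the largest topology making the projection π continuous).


X/∼ = {[61=63], [62]}; |τ_Q| = 3.

Equivalence classes: [61=63], [62].
Quotient map π: X → X/∼ sends 61 ↦ [61=63], 62 ↦ [62], 63 ↦ [61=63].
For each subset V ⊆ X/∼, compute π^{-1}(V) ⊆ X and check whether π^{-1}(V) ∈ τ. V is open in τ_Q iff π^{-1}(V) ∈ τ.
  V = {}: π^{-1}(V) = ∅ ∈ τ ✓.
  V = {[61=63]}: π^{-1}(V) = {61, 63} ∈ τ ✓.
  V = {[62]}: π^{-1}(V) = {62} ∉ τ ✗.
  V = {[61=63], [62]}: π^{-1}(V) = {61, 62, 63} ∈ τ ✓.
Open sets in the quotient: τ_Q = {{}, {[61=63]}, {[61=63], [62]}} (3 elements).


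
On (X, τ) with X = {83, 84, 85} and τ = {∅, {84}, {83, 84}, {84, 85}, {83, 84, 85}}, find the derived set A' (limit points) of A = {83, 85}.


A' = ∅

For each x ∈ X, list the open sets U ∈ τ with x ∈ U, then check whether U ∩ (A ∖ {x}) ≠ ∅ for every such U.
  x = 83: open {83, 84} ∋ x has {83, 84} ∩ (A ∖ {83}) = ∅, so x is NOT a limit point.
  x = 84: open {84} ∋ x has {84} ∩ (A ∖ {84}) = ∅, so x is NOT a limit point.
  x = 85: open {84, 85} ∋ x has {84, 85} ∩ (A ∖ {85}) = ∅, so x is NOT a limit point.
Collecting: A' = ∅.


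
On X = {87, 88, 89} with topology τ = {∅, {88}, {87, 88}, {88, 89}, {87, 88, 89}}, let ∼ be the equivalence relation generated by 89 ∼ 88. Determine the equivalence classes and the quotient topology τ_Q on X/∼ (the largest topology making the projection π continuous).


X/∼ = {[87], [88=89]}; |τ_Q| = 3.

Equivalence classes: [87], [88=89].
Quotient map π: X → X/∼ sends 87 ↦ [87], 88 ↦ [88=89], 89 ↦ [88=89].
For each subset V ⊆ X/∼, compute π^{-1}(V) ⊆ X and check whether π^{-1}(V) ∈ τ. V is open in τ_Q iff π^{-1}(V) ∈ τ.
  V = {}: π^{-1}(V) = ∅ ∈ τ ✓.
  V = {[87]}: π^{-1}(V) = {87} ∉ τ ✗.
  V = {[88=89]}: π^{-1}(V) = {88, 89} ∈ τ ✓.
  V = {[87], [88=89]}: π^{-1}(V) = {87, 88, 89} ∈ τ ✓.
Open sets in the quotient: τ_Q = {{}, {[88=89]}, {[87], [88=89]}} (3 elements).


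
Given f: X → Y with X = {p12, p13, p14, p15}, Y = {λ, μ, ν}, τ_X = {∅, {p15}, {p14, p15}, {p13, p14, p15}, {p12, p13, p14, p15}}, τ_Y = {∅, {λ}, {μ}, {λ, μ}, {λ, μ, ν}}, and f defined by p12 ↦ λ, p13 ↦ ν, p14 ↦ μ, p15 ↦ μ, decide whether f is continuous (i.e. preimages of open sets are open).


f is NOT continuous.

Compute f^{-1}(U) for each U ∈ τ_Y:
  U = ∅: f^{-1}(U) = ∅ ∈ τ_X ✓.
  U = {λ}: f^{-1}(U) = {p12} ∉ τ_X ✗.
  U = {μ}: f^{-1}(U) = {p14, p15} ∈ τ_X ✓.
  U = {λ, μ}: f^{-1}(U) = {p12, p14, p15} ∉ τ_X ✗.
  U = {λ, μ, ν}: f^{-1}(U) = {p12, p13, p14, p15} ∈ τ_X ✓.
Found U = {λ} with f^{-1}(U) = {p12} not in τ_X. Therefore f is NOT continuous.


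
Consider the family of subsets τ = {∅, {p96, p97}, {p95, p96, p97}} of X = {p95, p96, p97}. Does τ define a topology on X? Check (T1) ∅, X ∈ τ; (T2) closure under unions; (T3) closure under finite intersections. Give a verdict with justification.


τ IS a topology on X.

Axiom (T1): ∅ ∈ τ? Yes; X ∈ τ? Yes.
Axiom (T2/T3): check pairwise unions and intersections of members of τ.
All pairwise intersections and unions checked — each lies in τ. Therefore τ satisfies (T1), (T2), (T3): it IS a topology on X.


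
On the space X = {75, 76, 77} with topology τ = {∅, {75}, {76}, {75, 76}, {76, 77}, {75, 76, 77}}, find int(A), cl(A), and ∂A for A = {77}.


int(A) = ∅, cl(A) = {77}, ∂A = {77}.

Closed sets in (X, τ) are complements of opens:
  closed(X, τ) = {∅, {75}, {77}, {75, 77}, {76, 77}, {75, 76, 77}}.
int(A) = ⋃ {U ∈ τ : U ⊆ A}. Opens contained in A: ∅.
Taking the union of these: int(A) = ∅.
cl(A) = ⋂ {C closed : A ⊆ C}. Closed sets containing A: {77}, {75, 77}, {76, 77}, {75, 76, 77}.
Intersecting these: cl(A) = {77}.
∂A = cl(A) ∖ int(A) = {77} ∖ ∅ = {77}.


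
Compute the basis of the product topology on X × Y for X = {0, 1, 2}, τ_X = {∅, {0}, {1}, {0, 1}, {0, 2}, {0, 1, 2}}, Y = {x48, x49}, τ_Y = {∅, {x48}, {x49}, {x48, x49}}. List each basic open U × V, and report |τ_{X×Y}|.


Basis B = {∅ × ∅, {0} × {x48}, {0} × {x49}, {1} × {x48}, {1} × {x49}, {0} × {x48, x49}, {0, 1} × {x48}, {0, 2} × {x48}, {0, 1} × {x49}, {0, 2} × {x49}, {1} × {x48, x49}, {0, 1, 2} × {x48}, {0, 1, 2} × {x49}, {0, 1} × {x48, x49}, {0, 2} × {x48, x49}, {0, 1, 2} × {x48, x49}}; |τ_{X×Y}| = 36.

Enumerate products U × V with U ∈ τ_X, V ∈ τ_Y (deduplicated):
  ∅ × ∅ = {} (∅)
  {0} × {x48} = {(0,x48)}
  {0} × {x49} = {(0,x49)}
  {1} × {x48} = {(1,x48)}
  {1} × {x49} = {(1,x49)}
  {0} × {x48, x49} = {(0,x48), (0,x49)}
  {0, 1} × {x48} = {(0,x48), (1,x48)}
  {0, 2} × {x48} = {(0,x48), (2,x48)}
  {0, 1} × {x49} = {(0,x49), (1,x49)}
  {0, 2} × {x49} = {(0,x49), (2,x49)}
  {1} × {x48, x49} = {(1,x48), (1,x49)}
  {0, 1, 2} × {x48} = {(0,x48), (1,x48), (2,x48)}
  {0, 1, 2} × {x49} = {(0,x49), (1,x49), (2,x49)}
  {0, 1} × {x48, x49} = {(0,x48), (0,x49), (1,x48), (1,x49)}
  {0, 2} × {x48, x49} = {(0,x48), (0,x49), (2,x48), (2,x49)}
  {0, 1, 2} × {x48, x49} = {(0,x48), (0,x49), (1,x48), (1,x49), (2,x48), (2,x49)}
These 16 distinct sets form the basis B.
Close under arbitrary unions to get τ_{X×Y}; counting gives |τ_{X×Y}| = 36.


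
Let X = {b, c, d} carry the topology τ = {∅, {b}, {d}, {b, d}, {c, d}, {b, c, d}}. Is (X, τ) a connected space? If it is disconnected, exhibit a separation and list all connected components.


(X, τ) is disconnected; components = [{b}, {c, d}].

Find clopen sets (U ∈ τ with X ∖ U ∈ τ):
  U = ∅, X ∖ U = {b, c, d} — both open, so U is clopen.
  U = {b}, X ∖ U = {c, d} — both open, so U is clopen.
  U = {c, d}, X ∖ U = {b} — both open, so U is clopen.
  U = {b, c, d}, X ∖ U = ∅ — both open, so U is clopen.
Nontrivial clopen(s) exist: e.g. {c, d}. So (X, τ) is disconnected.
Compute connected components by grouping points that agree on all clopens:
  component: {b}
  component: {c, d}


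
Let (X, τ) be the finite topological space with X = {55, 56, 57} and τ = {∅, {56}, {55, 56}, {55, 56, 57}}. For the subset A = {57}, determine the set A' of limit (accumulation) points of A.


A' = ∅

For each x ∈ X, list the open sets U ∈ τ with x ∈ U, then check whether U ∩ (A ∖ {x}) ≠ ∅ for every such U.
  x = 55: open {55, 56} ∋ x has {55, 56} ∩ (A ∖ {55}) = ∅, so x is NOT a limit point.
  x = 56: open {56} ∋ x has {56} ∩ (A ∖ {56}) = ∅, so x is NOT a limit point.
  x = 57: open {55, 56, 57} ∋ x has {55, 56, 57} ∩ (A ∖ {57}) = ∅, so x is NOT a limit point.
Collecting: A' = ∅.


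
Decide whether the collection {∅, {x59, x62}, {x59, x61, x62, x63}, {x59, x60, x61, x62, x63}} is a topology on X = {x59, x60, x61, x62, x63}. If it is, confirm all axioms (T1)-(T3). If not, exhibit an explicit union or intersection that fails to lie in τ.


τ IS a topology on X.

Axiom (T1): ∅ ∈ τ? Yes; X ∈ τ? Yes.
Axiom (T2/T3): check pairwise unions and intersections of members of τ.
All pairwise intersections and unions checked — each lies in τ. Therefore τ satisfies (T1), (T2), (T3): it IS a topology on X.


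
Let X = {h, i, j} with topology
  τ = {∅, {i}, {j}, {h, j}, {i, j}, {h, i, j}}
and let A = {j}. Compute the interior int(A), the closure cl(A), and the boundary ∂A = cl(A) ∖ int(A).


int(A) = {j}, cl(A) = {h, j}, ∂A = {h}.

Closed sets in (X, τ) are complements of opens:
  closed(X, τ) = {∅, {h}, {i}, {h, i}, {h, j}, {h, i, j}}.
int(A) = ⋃ {U ∈ τ : U ⊆ A}. Opens contained in A: ∅, {j}.
Taking the union of these: int(A) = {j}.
cl(A) = ⋂ {C closed : A ⊆ C}. Closed sets containing A: {h, j}, {h, i, j}.
Intersecting these: cl(A) = {h, j}.
∂A = cl(A) ∖ int(A) = {h, j} ∖ {j} = {h}.


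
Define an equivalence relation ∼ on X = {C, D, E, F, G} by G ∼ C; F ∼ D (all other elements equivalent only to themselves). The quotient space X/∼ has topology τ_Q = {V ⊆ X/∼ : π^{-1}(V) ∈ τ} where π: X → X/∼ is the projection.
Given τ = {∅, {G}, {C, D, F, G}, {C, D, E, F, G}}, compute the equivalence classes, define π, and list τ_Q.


X/∼ = {[C=G], [D=F], [E]}; |τ_Q| = 3.

Equivalence classes: [C=G], [D=F], [E].
Quotient map π: X → X/∼ sends C ↦ [C=G], D ↦ [D=F], E ↦ [E], F ↦ [D=F], G ↦ [C=G].
For each subset V ⊆ X/∼, compute π^{-1}(V) ⊆ X and check whether π^{-1}(V) ∈ τ. V is open in τ_Q iff π^{-1}(V) ∈ τ.
  V = {}: π^{-1}(V) = ∅ ∈ τ ✓.
  V = {[C=G]}: π^{-1}(V) = {C, G} ∉ τ ✗.
  V = {[D=F]}: π^{-1}(V) = {D, F} ∉ τ ✗.
  V = {[C=G], [D=F]}: π^{-1}(V) = {C, D, F, G} ∈ τ ✓.
  V = {[E]}: π^{-1}(V) = {E} ∉ τ ✗.
  V = {[C=G], [E]}: π^{-1}(V) = {C, E, G} ∉ τ ✗.
  V = {[D=F], [E]}: π^{-1}(V) = {D, E, F} ∉ τ ✗.
  V = {[C=G], [D=F], [E]}: π^{-1}(V) = {C, D, E, F, G} ∈ τ ✓.
Open sets in the quotient: τ_Q = {{}, {[C=G], [D=F]}, {[C=G], [D=F], [E]}} (3 elements).


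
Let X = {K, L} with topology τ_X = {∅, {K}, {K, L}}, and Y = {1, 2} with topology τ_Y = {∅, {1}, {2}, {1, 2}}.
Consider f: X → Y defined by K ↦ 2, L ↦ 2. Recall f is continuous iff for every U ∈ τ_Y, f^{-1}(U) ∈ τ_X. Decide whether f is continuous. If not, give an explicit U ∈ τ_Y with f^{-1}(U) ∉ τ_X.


f IS continuous.

Compute f^{-1}(U) for each U ∈ τ_Y:
  U = ∅: f^{-1}(U) = ∅ ∈ τ_X ✓.
  U = {1}: f^{-1}(U) = ∅ ∈ τ_X ✓.
  U = {2}: f^{-1}(U) = {K, L} ∈ τ_X ✓.
  U = {1, 2}: f^{-1}(U) = {K, L} ∈ τ_X ✓.
Every preimage lies in τ_X, so f IS continuous.


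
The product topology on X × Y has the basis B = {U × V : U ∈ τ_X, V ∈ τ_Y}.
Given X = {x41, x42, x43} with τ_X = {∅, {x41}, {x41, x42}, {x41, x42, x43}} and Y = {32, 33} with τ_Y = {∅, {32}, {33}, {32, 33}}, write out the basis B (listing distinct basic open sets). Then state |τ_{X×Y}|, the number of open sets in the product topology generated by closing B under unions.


Basis B = {∅ × ∅, {x41} × {32}, {x41} × {33}, {x41} × {32, 33}, {x41, x42} × {32}, {x41, x42} × {33}, {x41, x42, x43} × {32}, {x41, x42, x43} × {33}, {x41, x42} × {32, 33}, {x41, x42, x43} × {32, 33}}; |τ_{X×Y}| = 16.

Enumerate products U × V with U ∈ τ_X, V ∈ τ_Y (deduplicated):
  ∅ × ∅ = {} (∅)
  {x41} × {32} = {(x41,32)}
  {x41} × {33} = {(x41,33)}
  {x41} × {32, 33} = {(x41,32), (x41,33)}
  {x41, x42} × {32} = {(x41,32), (x42,32)}
  {x41, x42} × {33} = {(x41,33), (x42,33)}
  {x41, x42, x43} × {32} = {(x41,32), (x42,32), (x43,32)}
  {x41, x42, x43} × {33} = {(x41,33), (x42,33), (x43,33)}
  {x41, x42} × {32, 33} = {(x41,32), (x41,33), (x42,32), (x42,33)}
  {x41, x42, x43} × {32, 33} = {(x41,32), (x41,33), (x42,32), (x42,33), (x43,32), (x43,33)}
These 10 distinct sets form the basis B.
Close under arbitrary unions to get τ_{X×Y}; counting gives |τ_{X×Y}| = 16.


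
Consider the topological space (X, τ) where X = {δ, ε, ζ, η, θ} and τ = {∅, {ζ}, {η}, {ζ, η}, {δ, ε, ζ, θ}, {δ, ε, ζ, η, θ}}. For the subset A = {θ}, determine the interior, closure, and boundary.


int(A) = ∅, cl(A) = {δ, ε, θ}, ∂A = {δ, ε, θ}.

Closed sets in (X, τ) are complements of opens:
  closed(X, τ) = {∅, {η}, {δ, ε, θ}, {δ, ε, ζ, θ}, {δ, ε, η, θ}, {δ, ε, ζ, η, θ}}.
int(A) = ⋃ {U ∈ τ : U ⊆ A}. Opens contained in A: ∅.
Taking the union of these: int(A) = ∅.
cl(A) = ⋂ {C closed : A ⊆ C}. Closed sets containing A: {δ, ε, θ}, {δ, ε, ζ, θ}, {δ, ε, η, θ}, {δ, ε, ζ, η, θ}.
Intersecting these: cl(A) = {δ, ε, θ}.
∂A = cl(A) ∖ int(A) = {δ, ε, θ} ∖ ∅ = {δ, ε, θ}.


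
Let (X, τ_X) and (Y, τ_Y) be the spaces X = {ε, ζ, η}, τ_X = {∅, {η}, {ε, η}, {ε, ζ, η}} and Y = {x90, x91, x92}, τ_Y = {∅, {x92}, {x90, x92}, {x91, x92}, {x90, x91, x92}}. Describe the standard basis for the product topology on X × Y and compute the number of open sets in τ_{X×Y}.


Basis B = {∅ × ∅, {η} × {x92}, {ε, η} × {x92}, {η} × {x90, x92}, {η} × {x91, x92}, {ε, ζ, η} × {x92}, {η} × {x90, x91, x92}, {ε, η} × {x90, x92}, {ε, η} × {x91, x92}, {ε, η} × {x90, x91, x92}, {ε, ζ, η} × {x90, x92}, {ε, ζ, η} × {x91, x92}, {ε, ζ, η} × {x90, x91, x92}}; |τ_{X×Y}| = 30.

Enumerate products U × V with U ∈ τ_X, V ∈ τ_Y (deduplicated):
  ∅ × ∅ = {} (∅)
  {η} × {x92} = {(η,x92)}
  {ε, η} × {x92} = {(ε,x92), (η,x92)}
  {η} × {x90, x92} = {(η,x90), (η,x92)}
  {η} × {x91, x92} = {(η,x91), (η,x92)}
  {ε, ζ, η} × {x92} = {(ε,x92), (ζ,x92), (η,x92)}
  {η} × {x90, x91, x92} = {(η,x90), (η,x91), (η,x92)}
  {ε, η} × {x90, x92} = {(ε,x90), (ε,x92), (η,x90), (η,x92)}
  {ε, η} × {x91, x92} = {(ε,x91), (ε,x92), (η,x91), (η,x92)}
  {ε, η} × {x90, x91, x92} = {(ε,x90), (ε,x91), (ε,x92), (η,x90), (η,x91), (η,x92)}
  {ε, ζ, η} × {x90, x92} = {(ε,x90), (ε,x92), (ζ,x90), (ζ,x92), (η,x90), (η,x92)}
  {ε, ζ, η} × {x91, x92} = {(ε,x91), (ε,x92), (ζ,x91), (ζ,x92), (η,x91), (η,x92)}
  {ε, ζ, η} × {x90, x91, x92} = {(ε,x90), (ε,x91), (ε,x92), (ζ,x90), (ζ,x91), (ζ,x92), (η,x90), (η,x91), (η,x92)}
These 13 distinct sets form the basis B.
Close under arbitrary unions to get τ_{X×Y}; counting gives |τ_{X×Y}| = 30.


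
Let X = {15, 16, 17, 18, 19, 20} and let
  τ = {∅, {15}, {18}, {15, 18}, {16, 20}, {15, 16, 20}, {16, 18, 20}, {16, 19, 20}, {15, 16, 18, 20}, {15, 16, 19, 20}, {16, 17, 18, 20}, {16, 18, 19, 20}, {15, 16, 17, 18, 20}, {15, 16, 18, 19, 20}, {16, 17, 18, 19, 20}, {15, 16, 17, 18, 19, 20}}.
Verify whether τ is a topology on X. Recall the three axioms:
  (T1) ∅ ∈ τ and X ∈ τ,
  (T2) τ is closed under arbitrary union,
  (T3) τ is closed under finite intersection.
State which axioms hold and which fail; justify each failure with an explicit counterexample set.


τ IS a topology on X.

Axiom (T1): ∅ ∈ τ? Yes; X ∈ τ? Yes.
Axiom (T2/T3): check pairwise unions and intersections of members of τ.
All pairwise intersections and unions checked — each lies in τ. Therefore τ satisfies (T1), (T2), (T3): it IS a topology on X.


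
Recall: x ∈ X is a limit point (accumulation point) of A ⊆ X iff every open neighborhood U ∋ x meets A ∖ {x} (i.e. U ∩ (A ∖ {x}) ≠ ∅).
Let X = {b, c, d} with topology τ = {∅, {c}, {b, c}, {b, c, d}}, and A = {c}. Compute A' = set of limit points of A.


A' = {b, d}

For each x ∈ X, list the open sets U ∈ τ with x ∈ U, then check whether U ∩ (A ∖ {x}) ≠ ∅ for every such U.
  x = b: opens ∋ x are {b, c}, {b, c, d}; each meets A ∖ {b}, so x IS a limit point.
  x = c: open {c} ∋ x has {c} ∩ (A ∖ {c}) = ∅, so x is NOT a limit point.
  x = d: opens ∋ x are {b, c, d}; each meets A ∖ {d}, so x IS a limit point.
Collecting: A' = {b, d}.


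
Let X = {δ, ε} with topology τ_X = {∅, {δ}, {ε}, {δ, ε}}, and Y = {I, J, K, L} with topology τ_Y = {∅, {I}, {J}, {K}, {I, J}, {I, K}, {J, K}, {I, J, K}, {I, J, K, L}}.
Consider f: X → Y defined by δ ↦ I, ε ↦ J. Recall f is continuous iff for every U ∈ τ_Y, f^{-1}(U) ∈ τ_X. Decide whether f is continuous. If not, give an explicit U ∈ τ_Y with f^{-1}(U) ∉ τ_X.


f IS continuous.

Compute f^{-1}(U) for each U ∈ τ_Y:
  U = ∅: f^{-1}(U) = ∅ ∈ τ_X ✓.
  U = {I}: f^{-1}(U) = {δ} ∈ τ_X ✓.
  U = {J}: f^{-1}(U) = {ε} ∈ τ_X ✓.
  U = {K}: f^{-1}(U) = ∅ ∈ τ_X ✓.
  U = {I, J}: f^{-1}(U) = {δ, ε} ∈ τ_X ✓.
  U = {I, K}: f^{-1}(U) = {δ} ∈ τ_X ✓.
  U = {J, K}: f^{-1}(U) = {ε} ∈ τ_X ✓.
  U = {I, J, K}: f^{-1}(U) = {δ, ε} ∈ τ_X ✓.
  U = {I, J, K, L}: f^{-1}(U) = {δ, ε} ∈ τ_X ✓.
Every preimage lies in τ_X, so f IS continuous.


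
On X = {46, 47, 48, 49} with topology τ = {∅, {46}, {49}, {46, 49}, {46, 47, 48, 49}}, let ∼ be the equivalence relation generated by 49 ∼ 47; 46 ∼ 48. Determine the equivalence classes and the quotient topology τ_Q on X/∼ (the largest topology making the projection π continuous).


X/∼ = {[46=48], [47=49]}; |τ_Q| = 2.

Equivalence classes: [46=48], [47=49].
Quotient map π: X → X/∼ sends 46 ↦ [46=48], 47 ↦ [47=49], 48 ↦ [46=48], 49 ↦ [47=49].
For each subset V ⊆ X/∼, compute π^{-1}(V) ⊆ X and check whether π^{-1}(V) ∈ τ. V is open in τ_Q iff π^{-1}(V) ∈ τ.
  V = {}: π^{-1}(V) = ∅ ∈ τ ✓.
  V = {[46=48]}: π^{-1}(V) = {46, 48} ∉ τ ✗.
  V = {[47=49]}: π^{-1}(V) = {47, 49} ∉ τ ✗.
  V = {[46=48], [47=49]}: π^{-1}(V) = {46, 47, 48, 49} ∈ τ ✓.
Open sets in the quotient: τ_Q = {{}, {[46=48], [47=49]}} (2 elements).


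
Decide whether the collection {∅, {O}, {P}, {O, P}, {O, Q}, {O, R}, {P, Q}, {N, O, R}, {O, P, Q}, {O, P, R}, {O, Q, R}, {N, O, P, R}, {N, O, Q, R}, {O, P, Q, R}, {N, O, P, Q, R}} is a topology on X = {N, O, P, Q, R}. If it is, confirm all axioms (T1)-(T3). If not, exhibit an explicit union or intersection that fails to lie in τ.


τ is NOT a topology on X.

Axiom (T1): ∅ ∈ τ? Yes; X ∈ τ? Yes.
Axiom (T2/T3): check pairwise unions and intersections of members of τ.
Counterexample for (T3): {O, Q} ∩ {P, Q} = {Q} ∉ τ. Therefore τ is NOT a topology.


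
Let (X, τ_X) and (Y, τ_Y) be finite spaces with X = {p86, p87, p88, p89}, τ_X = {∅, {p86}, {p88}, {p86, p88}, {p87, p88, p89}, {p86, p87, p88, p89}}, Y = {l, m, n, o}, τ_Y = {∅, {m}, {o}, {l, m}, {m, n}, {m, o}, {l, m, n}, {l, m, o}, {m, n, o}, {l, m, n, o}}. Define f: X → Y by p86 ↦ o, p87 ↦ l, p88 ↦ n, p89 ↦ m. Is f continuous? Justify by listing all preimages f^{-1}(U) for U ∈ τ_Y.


f is NOT continuous.

Compute f^{-1}(U) for each U ∈ τ_Y:
  U = ∅: f^{-1}(U) = ∅ ∈ τ_X ✓.
  U = {m}: f^{-1}(U) = {p89} ∉ τ_X ✗.
  U = {o}: f^{-1}(U) = {p86} ∈ τ_X ✓.
  U = {l, m}: f^{-1}(U) = {p87, p89} ∉ τ_X ✗.
  U = {m, n}: f^{-1}(U) = {p88, p89} ∉ τ_X ✗.
  U = {m, o}: f^{-1}(U) = {p86, p89} ∉ τ_X ✗.
  U = {l, m, n}: f^{-1}(U) = {p87, p88, p89} ∈ τ_X ✓.
  U = {l, m, o}: f^{-1}(U) = {p86, p87, p89} ∉ τ_X ✗.
  U = {m, n, o}: f^{-1}(U) = {p86, p88, p89} ∉ τ_X ✗.
  U = {l, m, n, o}: f^{-1}(U) = {p86, p87, p88, p89} ∈ τ_X ✓.
Found U = {m} with f^{-1}(U) = {p89} not in τ_X. Therefore f is NOT continuous.


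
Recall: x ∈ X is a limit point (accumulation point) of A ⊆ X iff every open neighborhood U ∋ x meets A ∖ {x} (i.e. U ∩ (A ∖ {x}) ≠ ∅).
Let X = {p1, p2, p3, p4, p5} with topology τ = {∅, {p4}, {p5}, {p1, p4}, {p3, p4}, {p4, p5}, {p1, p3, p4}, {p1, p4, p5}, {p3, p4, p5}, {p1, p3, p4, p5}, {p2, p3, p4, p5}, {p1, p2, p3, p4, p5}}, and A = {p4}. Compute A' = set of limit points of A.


A' = {p1, p2, p3}

For each x ∈ X, list the open sets U ∈ τ with x ∈ U, then check whether U ∩ (A ∖ {x}) ≠ ∅ for every such U.
  x = p1: opens ∋ x are {p1, p4}, {p1, p3, p4}, {p1, p4, p5}, {p1, p3, p4, p5}, {p1, p2, p3, p4, p5}; each meets A ∖ {p1}, so x IS a limit point.
  x = p2: opens ∋ x are {p2, p3, p4, p5}, {p1, p2, p3, p4, p5}; each meets A ∖ {p2}, so x IS a limit point.
  x = p3: opens ∋ x are {p3, p4}, {p1, p3, p4}, {p3, p4, p5}, {p1, p3, p4, p5}, {p2, p3, p4, p5}, {p1, p2, p3, p4, p5}; each meets A ∖ {p3}, so x IS a limit point.
  x = p4: open {p4} ∋ x has {p4} ∩ (A ∖ {p4}) = ∅, so x is NOT a limit point.
  x = p5: open {p5} ∋ x has {p5} ∩ (A ∖ {p5}) = ∅, so x is NOT a limit point.
Collecting: A' = {p1, p2, p3}.


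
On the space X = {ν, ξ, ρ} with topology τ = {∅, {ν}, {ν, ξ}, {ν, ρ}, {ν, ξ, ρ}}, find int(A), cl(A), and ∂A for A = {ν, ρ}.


int(A) = {ν, ρ}, cl(A) = {ν, ξ, ρ}, ∂A = {ξ}.

Closed sets in (X, τ) are complements of opens:
  closed(X, τ) = {∅, {ξ}, {ρ}, {ξ, ρ}, {ν, ξ, ρ}}.
int(A) = ⋃ {U ∈ τ : U ⊆ A}. Opens contained in A: ∅, {ν}, {ν, ρ}.
Taking the union of these: int(A) = {ν, ρ}.
cl(A) = ⋂ {C closed : A ⊆ C}. Closed sets containing A: {ν, ξ, ρ}.
Intersecting these: cl(A) = {ν, ξ, ρ}.
∂A = cl(A) ∖ int(A) = {ν, ξ, ρ} ∖ {ν, ρ} = {ξ}.


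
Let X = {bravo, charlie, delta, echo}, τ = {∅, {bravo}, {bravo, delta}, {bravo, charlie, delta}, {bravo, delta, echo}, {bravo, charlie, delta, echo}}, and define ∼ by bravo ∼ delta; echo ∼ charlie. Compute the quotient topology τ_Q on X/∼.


X/∼ = {[bravo=delta], [charlie=echo]}; |τ_Q| = 3.

Equivalence classes: [bravo=delta], [charlie=echo].
Quotient map π: X → X/∼ sends bravo ↦ [bravo=delta], charlie ↦ [charlie=echo], delta ↦ [bravo=delta], echo ↦ [charlie=echo].
For each subset V ⊆ X/∼, compute π^{-1}(V) ⊆ X and check whether π^{-1}(V) ∈ τ. V is open in τ_Q iff π^{-1}(V) ∈ τ.
  V = {}: π^{-1}(V) = ∅ ∈ τ ✓.
  V = {[bravo=delta]}: π^{-1}(V) = {bravo, delta} ∈ τ ✓.
  V = {[charlie=echo]}: π^{-1}(V) = {charlie, echo} ∉ τ ✗.
  V = {[bravo=delta], [charlie=echo]}: π^{-1}(V) = {bravo, charlie, delta, echo} ∈ τ ✓.
Open sets in the quotient: τ_Q = {{}, {[bravo=delta]}, {[bravo=delta], [charlie=echo]}} (3 elements).


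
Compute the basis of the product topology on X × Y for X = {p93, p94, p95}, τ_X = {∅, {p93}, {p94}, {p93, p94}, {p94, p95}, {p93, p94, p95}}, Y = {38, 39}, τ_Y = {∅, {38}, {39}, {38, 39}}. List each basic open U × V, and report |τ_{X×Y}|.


Basis B = {∅ × ∅, {p93} × {38}, {p93} × {39}, {p94} × {38}, {p94} × {39}, {p93} × {38, 39}, {p93, p94} × {38}, {p93, p94} × {39}, {p94} × {38, 39}, {p94, p95} × {38}, {p94, p95} × {39}, {p93, p94, p95} × {38}, {p93, p94, p95} × {39}, {p93, p94} × {38, 39}, {p94, p95} × {38, 39}, {p93, p94, p95} × {38, 39}}; |τ_{X×Y}| = 36.

Enumerate products U × V with U ∈ τ_X, V ∈ τ_Y (deduplicated):
  ∅ × ∅ = {} (∅)
  {p93} × {38} = {(p93,38)}
  {p93} × {39} = {(p93,39)}
  {p94} × {38} = {(p94,38)}
  {p94} × {39} = {(p94,39)}
  {p93} × {38, 39} = {(p93,38), (p93,39)}
  {p93, p94} × {38} = {(p93,38), (p94,38)}
  {p93, p94} × {39} = {(p93,39), (p94,39)}
  {p94} × {38, 39} = {(p94,38), (p94,39)}
  {p94, p95} × {38} = {(p94,38), (p95,38)}
  {p94, p95} × {39} = {(p94,39), (p95,39)}
  {p93, p94, p95} × {38} = {(p93,38), (p94,38), (p95,38)}
  {p93, p94, p95} × {39} = {(p93,39), (p94,39), (p95,39)}
  {p93, p94} × {38, 39} = {(p93,38), (p93,39), (p94,38), (p94,39)}
  {p94, p95} × {38, 39} = {(p94,38), (p94,39), (p95,38), (p95,39)}
  {p93, p94, p95} × {38, 39} = {(p93,38), (p93,39), (p94,38), (p94,39), (p95,38), (p95,39)}
These 16 distinct sets form the basis B.
Close under arbitrary unions to get τ_{X×Y}; counting gives |τ_{X×Y}| = 36.


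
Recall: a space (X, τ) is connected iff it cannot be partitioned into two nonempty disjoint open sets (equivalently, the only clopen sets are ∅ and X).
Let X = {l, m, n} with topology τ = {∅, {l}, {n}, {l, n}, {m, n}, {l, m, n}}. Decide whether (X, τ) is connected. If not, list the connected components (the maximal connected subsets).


(X, τ) is disconnected; components = [{l}, {m, n}].

Find clopen sets (U ∈ τ with X ∖ U ∈ τ):
  U = ∅, X ∖ U = {l, m, n} — both open, so U is clopen.
  U = {l}, X ∖ U = {m, n} — both open, so U is clopen.
  U = {m, n}, X ∖ U = {l} — both open, so U is clopen.
  U = {l, m, n}, X ∖ U = ∅ — both open, so U is clopen.
Nontrivial clopen(s) exist: e.g. {l}. So (X, τ) is disconnected.
Compute connected components by grouping points that agree on all clopens:
  component: {l}
  component: {m, n}


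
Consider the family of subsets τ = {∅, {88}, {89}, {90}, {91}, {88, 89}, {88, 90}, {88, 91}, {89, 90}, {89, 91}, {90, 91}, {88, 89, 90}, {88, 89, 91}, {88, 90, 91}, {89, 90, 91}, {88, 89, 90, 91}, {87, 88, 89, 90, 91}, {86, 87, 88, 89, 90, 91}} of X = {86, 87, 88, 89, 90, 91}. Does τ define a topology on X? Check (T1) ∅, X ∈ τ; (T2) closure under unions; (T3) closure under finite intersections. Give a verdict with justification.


τ IS a topology on X.

Axiom (T1): ∅ ∈ τ? Yes; X ∈ τ? Yes.
Axiom (T2/T3): check pairwise unions and intersections of members of τ.
All pairwise intersections and unions checked — each lies in τ. Therefore τ satisfies (T1), (T2), (T3): it IS a topology on X.


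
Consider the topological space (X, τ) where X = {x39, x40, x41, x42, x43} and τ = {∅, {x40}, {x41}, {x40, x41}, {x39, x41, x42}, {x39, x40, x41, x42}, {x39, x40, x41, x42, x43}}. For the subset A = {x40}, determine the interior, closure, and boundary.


int(A) = {x40}, cl(A) = {x40, x43}, ∂A = {x43}.

Closed sets in (X, τ) are complements of opens:
  closed(X, τ) = {∅, {x43}, {x40, x43}, {x39, x42, x43}, {x39, x40, x42, x43}, {x39, x41, x42, x43}, {x39, x40, x41, x42, x43}}.
int(A) = ⋃ {U ∈ τ : U ⊆ A}. Opens contained in A: ∅, {x40}.
Taking the union of these: int(A) = {x40}.
cl(A) = ⋂ {C closed : A ⊆ C}. Closed sets containing A: {x40, x43}, {x39, x40, x42, x43}, {x39, x40, x41, x42, x43}.
Intersecting these: cl(A) = {x40, x43}.
∂A = cl(A) ∖ int(A) = {x40, x43} ∖ {x40} = {x43}.


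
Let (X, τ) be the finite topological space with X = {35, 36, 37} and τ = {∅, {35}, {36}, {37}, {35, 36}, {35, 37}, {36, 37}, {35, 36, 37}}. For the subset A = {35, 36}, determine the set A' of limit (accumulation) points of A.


A' = ∅

For each x ∈ X, list the open sets U ∈ τ with x ∈ U, then check whether U ∩ (A ∖ {x}) ≠ ∅ for every such U.
  x = 35: open {35} ∋ x has {35} ∩ (A ∖ {35}) = ∅, so x is NOT a limit point.
  x = 36: open {36} ∋ x has {36} ∩ (A ∖ {36}) = ∅, so x is NOT a limit point.
  x = 37: open {37} ∋ x has {37} ∩ (A ∖ {37}) = ∅, so x is NOT a limit point.
Collecting: A' = ∅.


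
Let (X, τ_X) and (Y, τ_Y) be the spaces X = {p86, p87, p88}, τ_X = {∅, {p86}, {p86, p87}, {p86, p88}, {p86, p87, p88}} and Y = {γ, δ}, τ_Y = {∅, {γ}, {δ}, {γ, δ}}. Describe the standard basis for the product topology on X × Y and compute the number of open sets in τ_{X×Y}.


Basis B = {∅ × ∅, {p86} × {γ}, {p86} × {δ}, {p86} × {γ, δ}, {p86, p87} × {γ}, {p86, p88} × {γ}, {p86, p87} × {δ}, {p86, p88} × {δ}, {p86, p87, p88} × {γ}, {p86, p87, p88} × {δ}, {p86, p87} × {γ, δ}, {p86, p88} × {γ, δ}, {p86, p87, p88} × {γ, δ}}; |τ_{X×Y}| = 25.

Enumerate products U × V with U ∈ τ_X, V ∈ τ_Y (deduplicated):
  ∅ × ∅ = {} (∅)
  {p86} × {γ} = {(p86,γ)}
  {p86} × {δ} = {(p86,δ)}
  {p86} × {γ, δ} = {(p86,γ), (p86,δ)}
  {p86, p87} × {γ} = {(p86,γ), (p87,γ)}
  {p86, p88} × {γ} = {(p86,γ), (p88,γ)}
  {p86, p87} × {δ} = {(p86,δ), (p87,δ)}
  {p86, p88} × {δ} = {(p86,δ), (p88,δ)}
  {p86, p87, p88} × {γ} = {(p86,γ), (p87,γ), (p88,γ)}
  {p86, p87, p88} × {δ} = {(p86,δ), (p87,δ), (p88,δ)}
  {p86, p87} × {γ, δ} = {(p86,γ), (p86,δ), (p87,γ), (p87,δ)}
  {p86, p88} × {γ, δ} = {(p86,γ), (p86,δ), (p88,γ), (p88,δ)}
  {p86, p87, p88} × {γ, δ} = {(p86,γ), (p86,δ), (p87,γ), (p87,δ), (p88,γ), (p88,δ)}
These 13 distinct sets form the basis B.
Close under arbitrary unions to get τ_{X×Y}; counting gives |τ_{X×Y}| = 25.


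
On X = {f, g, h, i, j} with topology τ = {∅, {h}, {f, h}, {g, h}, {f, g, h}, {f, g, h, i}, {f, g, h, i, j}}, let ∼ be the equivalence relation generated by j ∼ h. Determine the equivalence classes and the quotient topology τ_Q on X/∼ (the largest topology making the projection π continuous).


X/∼ = {[f], [g], [h=j], [i]}; |τ_Q| = 2.

Equivalence classes: [f], [g], [h=j], [i].
Quotient map π: X → X/∼ sends f ↦ [f], g ↦ [g], h ↦ [h=j], i ↦ [i], j ↦ [h=j].
For each subset V ⊆ X/∼, compute π^{-1}(V) ⊆ X and check whether π^{-1}(V) ∈ τ. V is open in τ_Q iff π^{-1}(V) ∈ τ.
  V = {}: π^{-1}(V) = ∅ ∈ τ ✓.
  V = {[f]}: π^{-1}(V) = {f} ∉ τ ✗.
  V = {[g]}: π^{-1}(V) = {g} ∉ τ ✗.
  V = {[f], [g]}: π^{-1}(V) = {f, g} ∉ τ ✗.
  V = {[h=j]}: π^{-1}(V) = {h, j} ∉ τ ✗.
  V = {[f], [h=j]}: π^{-1}(V) = {f, h, j} ∉ τ ✗.
  V = {[g], [h=j]}: π^{-1}(V) = {g, h, j} ∉ τ ✗.
  V = {[f], [g], [h=j]}: π^{-1}(V) = {f, g, h, j} ∉ τ ✗.
  V = {[i]}: π^{-1}(V) = {i} ∉ τ ✗.
  V = {[f], [i]}: π^{-1}(V) = {f, i} ∉ τ ✗.
  V = {[g], [i]}: π^{-1}(V) = {g, i} ∉ τ ✗.
  V = {[f], [g], [i]}: π^{-1}(V) = {f, g, i} ∉ τ ✗.
  V = {[h=j], [i]}: π^{-1}(V) = {h, i, j} ∉ τ ✗.
  V = {[f], [h=j], [i]}: π^{-1}(V) = {f, h, i, j} ∉ τ ✗.
  V = {[g], [h=j], [i]}: π^{-1}(V) = {g, h, i, j} ∉ τ ✗.
  V = {[f], [g], [h=j], [i]}: π^{-1}(V) = {f, g, h, i, j} ∈ τ ✓.
Open sets in the quotient: τ_Q = {{}, {[f], [g], [h=j], [i]}} (2 elements).


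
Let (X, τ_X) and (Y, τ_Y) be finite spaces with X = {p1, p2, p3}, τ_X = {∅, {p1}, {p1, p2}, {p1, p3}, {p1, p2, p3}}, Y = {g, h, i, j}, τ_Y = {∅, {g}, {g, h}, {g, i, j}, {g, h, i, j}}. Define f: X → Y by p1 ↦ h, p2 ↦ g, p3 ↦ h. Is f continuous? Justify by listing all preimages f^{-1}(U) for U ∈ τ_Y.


f is NOT continuous.

Compute f^{-1}(U) for each U ∈ τ_Y:
  U = ∅: f^{-1}(U) = ∅ ∈ τ_X ✓.
  U = {g}: f^{-1}(U) = {p2} ∉ τ_X ✗.
  U = {g, h}: f^{-1}(U) = {p1, p2, p3} ∈ τ_X ✓.
  U = {g, i, j}: f^{-1}(U) = {p2} ∉ τ_X ✗.
  U = {g, h, i, j}: f^{-1}(U) = {p1, p2, p3} ∈ τ_X ✓.
Found U = {g} with f^{-1}(U) = {p2} not in τ_X. Therefore f is NOT continuous.


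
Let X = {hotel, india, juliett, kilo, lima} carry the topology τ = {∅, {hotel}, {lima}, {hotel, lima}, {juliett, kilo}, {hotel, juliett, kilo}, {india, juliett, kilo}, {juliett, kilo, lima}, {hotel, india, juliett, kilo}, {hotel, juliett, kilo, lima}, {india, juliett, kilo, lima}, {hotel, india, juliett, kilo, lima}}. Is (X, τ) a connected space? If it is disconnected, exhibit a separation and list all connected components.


(X, τ) is disconnected; components = [{hotel}, {lima}, {india, juliett, kilo}].

Find clopen sets (U ∈ τ with X ∖ U ∈ τ):
  U = ∅, X ∖ U = {hotel, india, juliett, kilo, lima} — both open, so U is clopen.
  U = {hotel}, X ∖ U = {india, juliett, kilo, lima} — both open, so U is clopen.
  U = {lima}, X ∖ U = {hotel, india, juliett, kilo} — both open, so U is clopen.
  U = {hotel, lima}, X ∖ U = {india, juliett, kilo} — both open, so U is clopen.
  U = {india, juliett, kilo}, X ∖ U = {hotel, lima} — both open, so U is clopen.
  U = {hotel, india, juliett, kilo}, X ∖ U = {lima} — both open, so U is clopen.
  U = {india, juliett, kilo, lima}, X ∖ U = {hotel} — both open, so U is clopen.
  U = {hotel, india, juliett, kilo, lima}, X ∖ U = ∅ — both open, so U is clopen.
Nontrivial clopen(s) exist: e.g. {india, juliett, kilo, lima}. So (X, τ) is disconnected.
Compute connected components by grouping points that agree on all clopens:
  component: {hotel}
  component: {lima}
  component: {india, juliett, kilo}
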